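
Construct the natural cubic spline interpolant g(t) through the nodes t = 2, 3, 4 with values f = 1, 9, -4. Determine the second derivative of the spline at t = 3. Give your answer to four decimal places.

With m_i denoting the second derivative at x_i, h_i = 1, 1, and Δ_i = (y_(i+1) − y_i)/h_i = 8, -13:
  1·m_0 + 4·m_1 + 1·m_2 = 6(Δ_1 - Δ_0) = -126
Natural end conditions: m_0 = m_2 = 0.
Forward elimination and back-substitution give m_0 = 0, m_1 = -63/2, m_2 = 0.

-31.5000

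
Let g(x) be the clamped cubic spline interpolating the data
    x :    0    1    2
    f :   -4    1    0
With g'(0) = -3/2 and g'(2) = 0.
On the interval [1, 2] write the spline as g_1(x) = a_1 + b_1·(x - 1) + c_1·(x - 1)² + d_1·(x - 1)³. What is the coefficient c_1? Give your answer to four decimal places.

-9.7500

With M_i denoting the second derivative at x_i, h_i = 1, 1, and Δ_i = (y_(i+1) − y_i)/h_i = 5, -1:
  1·M_0 + 4·M_1 + 1·M_2 = 6(Δ_1 - Δ_0) = -36
Clamped end conditions give two more equations: 2h_0·M_0 + h_0·M_1 = 6(Δ_0 - g'(0)) = 39 and h_1·M_1 + 2h_1·M_2 = 6(g'(2) - Δ_1) = 6.
Solving: M_0 = 117/4, M_1 = -39/2, M_2 = 51/4.
On [1, 2], with g_1(x) = a_1 + b_1·(x - 1) + c_1·(x - 1)² + d_1·(x - 1)³: c_1 = M_1/2 = -39/4, d_1 = (M_2 - M_1)/(6h_1) = 43/8, b_1 = Δ_1 - h_1(2M_1 + M_2)/6 = 27/8.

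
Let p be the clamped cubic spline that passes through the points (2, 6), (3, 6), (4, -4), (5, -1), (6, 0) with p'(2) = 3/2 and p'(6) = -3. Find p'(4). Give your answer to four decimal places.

Let M_i = p''(x_i). Step sizes h_i = 1, 1, 1, 1; slopes of the chords Δ_i = (y_(i+1) - y_i)/h_i = 0, -10, 3, 1.
  1·M_0 + 4·M_1 + 1·M_2 = 6(Δ_1 - Δ_0) = -60
  1·M_1 + 4·M_2 + 1·M_3 = 6(Δ_2 - Δ_1) = 78
  1·M_2 + 4·M_3 + 1·M_4 = 6(Δ_3 - Δ_2) = -12
Clamped end conditions give two more equations: 2h_0·M_0 + h_0·M_1 = 6(Δ_0 - p'(2)) = -9 and h_3·M_3 + 2h_3·M_4 = 6(p'(6) - Δ_3) = -24.
Forward elimination and back-substitution give M_0 = 411/56, M_1 = -663/28, M_2 = 219/8, M_3 = -219/28, M_4 = -453/56.
On [4, 5], p'(t) = b_2 + 2c_2·(t - 4) + 3d_2·(t - 4)² with b_2 = Δ_2 - h_2(2M_2 + M_3)/6 = -135/28, c_2 = M_2/2 = 219/16, d_2 = (M_3 - M_2)/(6h_2) = -657/112. So p'(4) = -135/28.

-4.8214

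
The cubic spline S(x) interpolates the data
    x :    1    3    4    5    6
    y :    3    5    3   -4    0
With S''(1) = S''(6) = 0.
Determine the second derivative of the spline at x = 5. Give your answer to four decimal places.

With m_i denoting the second derivative at x_i, h_i = 2, 1, 1, 1, and Δ_i = (y_(i+1) − y_i)/h_i = 1, -2, -7, 4:
  2·m_0 + 6·m_1 + 1·m_2 = 6(Δ_1 - Δ_0) = -18
  1·m_1 + 4·m_2 + 1·m_3 = 6(Δ_2 - Δ_1) = -30
  1·m_2 + 4·m_3 + 1·m_4 = 6(Δ_3 - Δ_2) = 66
Natural end conditions: m_0 = m_4 = 0.
Solving: m_0 = 0, m_1 = -42/43, m_2 = -522/43, m_3 = 840/43, m_4 = 0.

19.5349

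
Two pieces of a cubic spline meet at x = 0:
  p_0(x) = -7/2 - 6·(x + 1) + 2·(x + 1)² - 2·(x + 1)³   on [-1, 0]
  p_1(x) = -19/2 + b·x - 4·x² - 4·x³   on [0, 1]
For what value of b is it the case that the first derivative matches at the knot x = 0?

-8

p_0'(x) = -6 + 4·(x + 1) - 6·(x + 1)², so p_0'(0) = -8. On the right, p_1'(0) = b, so b = -8.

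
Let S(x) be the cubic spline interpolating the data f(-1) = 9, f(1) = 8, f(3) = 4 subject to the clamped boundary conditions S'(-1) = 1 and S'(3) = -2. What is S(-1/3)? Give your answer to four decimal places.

9.2778

With m_i denoting the second derivative at x_i, h_i = 2, 2, and Δ_i = (y_(i+1) − y_i)/h_i = -1/2, -2:
  2·m_0 + 8·m_1 + 2·m_2 = 6(Δ_1 - Δ_0) = -9
Clamped end conditions give two more equations: 2h_0·m_0 + h_0·m_1 = 6(Δ_0 - S'(-1)) = -9 and h_1·m_1 + 2h_1·m_2 = 6(S'(3) - Δ_1) = 0.
Forward elimination and back-substitution give m_0 = -15/8, m_1 = -3/4, m_2 = 3/8.
On [-1, 1], S(x) = 9 + 1·(x + 1) - 15/16·(x + 1)² + 3/32·(x + 1)³.
With (x + 1) = 2/3: S(-1/3) = 167/18.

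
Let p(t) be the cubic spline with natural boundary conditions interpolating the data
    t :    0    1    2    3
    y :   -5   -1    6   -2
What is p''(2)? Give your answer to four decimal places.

-25.2000

Put m_i = p'' at the i-th knot. Here h = (1, 1, 1) and Δ = (4, 7, -8), so the interior equations h_(i-1)·m_(i-1) + 2(h_(i-1)+h_i)·m_i + h_i·m_(i+1) = 6(Δ_i − Δ_(i-1)) read
  1·m_0 + 4·m_1 + 1·m_2 = 6(Δ_1 - Δ_0) = 18
  1·m_1 + 4·m_2 + 1·m_3 = 6(Δ_2 - Δ_1) = -90
Natural end conditions: m_0 = m_3 = 0.
Solving the tridiagonal system: m_0 = 0, m_1 = 54/5, m_2 = -126/5, m_3 = 0.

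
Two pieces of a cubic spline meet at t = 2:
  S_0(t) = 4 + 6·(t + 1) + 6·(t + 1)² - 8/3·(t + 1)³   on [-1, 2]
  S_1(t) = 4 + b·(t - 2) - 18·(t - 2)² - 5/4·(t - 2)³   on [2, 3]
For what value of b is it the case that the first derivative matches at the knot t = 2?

S_0'(t) = 6 + 12·(t + 1) - 8·(t + 1)², so S_0'(2) = -30. On the right, S_1'(2) = b, so b = -30.

-30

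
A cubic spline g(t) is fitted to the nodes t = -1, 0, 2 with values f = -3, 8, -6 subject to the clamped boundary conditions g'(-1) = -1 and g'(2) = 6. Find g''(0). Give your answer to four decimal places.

Put M_i = g'' at the i-th knot. Here h = (1, 2) and Δ = (11, -7), so the interior equations h_(i-1)·M_(i-1) + 2(h_(i-1)+h_i)·M_i + h_i·M_(i+1) = 6(Δ_i − Δ_(i-1)) read
  1·M_0 + 6·M_1 + 2·M_2 = 6(Δ_1 - Δ_0) = -108
Clamped end conditions give two more equations: 2h_0·M_0 + h_0·M_1 = 6(Δ_0 - g'(-1)) = 72 and h_1·M_1 + 2h_1·M_2 = 6(g'(2) - Δ_1) = 78.
Hence M_0 = 169/3, M_1 = -122/3, M_2 = 239/6.

-40.6667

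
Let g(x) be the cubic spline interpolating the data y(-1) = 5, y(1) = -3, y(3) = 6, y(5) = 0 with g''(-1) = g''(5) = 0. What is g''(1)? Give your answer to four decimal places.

8.3000

Write σ_i for g''(x_i). With h_i = 2, 2, 2 and divided differences Δ_i = -4, 9/2, -3, the continuity of g' gives the tridiagonal system
  2·σ_0 + 8·σ_1 + 2·σ_2 = 6(Δ_1 - Δ_0) = 51
  2·σ_1 + 8·σ_2 + 2·σ_3 = 6(Δ_2 - Δ_1) = -45
Natural end conditions: σ_0 = σ_3 = 0.
Hence σ_0 = 0, σ_1 = 83/10, σ_2 = -77/10, σ_3 = 0.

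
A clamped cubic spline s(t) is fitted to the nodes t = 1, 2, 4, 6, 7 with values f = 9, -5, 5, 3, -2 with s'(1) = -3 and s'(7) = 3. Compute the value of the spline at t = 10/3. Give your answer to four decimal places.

Let m_i = s''(x_i). Step sizes h_i = 1, 2, 2, 1; slopes of the chords Δ_i = (y_(i+1) - y_i)/h_i = -14, 5, -1, -5.
  1·m_0 + 6·m_1 + 2·m_2 = 6(Δ_1 - Δ_0) = 114
  2·m_1 + 8·m_2 + 2·m_3 = 6(Δ_2 - Δ_1) = -36
  2·m_2 + 6·m_3 + 1·m_4 = 6(Δ_3 - Δ_2) = -24
Clamped end conditions give two more equations: 2h_0·m_0 + h_0·m_1 = 6(Δ_0 - s'(1)) = -66 and h_3·m_3 + 2h_3·m_4 = 6(s'(7) - Δ_3) = 48.
Solving the tridiagonal system: m_0 = -532/11, m_1 = 338/11, m_2 = -11, m_3 = -52/11, m_4 = 290/11.
On [2, 4], s(t) = -5 - 130/11·(t - 2) + 169/11·(t - 2)² - 153/44·(t - 2)³.
With (t - 2) = 4/3: s(10/3) = -167/99.

-1.6869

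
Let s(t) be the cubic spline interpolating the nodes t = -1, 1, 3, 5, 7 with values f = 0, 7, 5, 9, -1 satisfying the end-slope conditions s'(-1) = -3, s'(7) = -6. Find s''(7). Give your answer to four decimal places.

2.1696

Put σ_i = s'' at the i-th knot. Here h = (2, 2, 2, 2) and Δ = (7/2, -1, 2, -5), so the interior equations h_(i-1)·σ_(i-1) + 2(h_(i-1)+h_i)·σ_i + h_i·σ_(i+1) = 6(Δ_i − Δ_(i-1)) read
  2·σ_0 + 8·σ_1 + 2·σ_2 = 6(Δ_1 - Δ_0) = -27
  2·σ_1 + 8·σ_2 + 2·σ_3 = 6(Δ_2 - Δ_1) = 18
  2·σ_2 + 8·σ_3 + 2·σ_4 = 6(Δ_3 - Δ_2) = -42
Clamped end conditions give two more equations: 2h_0·σ_0 + h_0·σ_1 = 6(Δ_0 - s'(-1)) = 39 and h_3·σ_3 + 2h_3·σ_4 = 6(s'(7) - Δ_3) = -6.
Solving: σ_0 = 1563/112, σ_1 = -471/56, σ_2 = 99/16, σ_3 = -411/56, σ_4 = 243/112.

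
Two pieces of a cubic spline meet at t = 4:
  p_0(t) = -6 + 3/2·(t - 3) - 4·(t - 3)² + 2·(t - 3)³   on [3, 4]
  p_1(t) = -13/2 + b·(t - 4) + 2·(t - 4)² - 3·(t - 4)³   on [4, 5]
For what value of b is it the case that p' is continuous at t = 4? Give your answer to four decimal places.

-0.5000

p_0'(t) = 3/2 - 8·(t - 3) + 6·(t - 3)², so p_0'(4) = -1/2. On the right, p_1'(4) = b, so b = -1/2.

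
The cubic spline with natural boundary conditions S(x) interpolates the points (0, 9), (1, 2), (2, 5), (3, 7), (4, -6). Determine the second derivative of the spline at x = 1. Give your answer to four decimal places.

Write m_i for S''(x_i). With h_i = 1, 1, 1, 1 and divided differences Δ_i = -7, 3, 2, -13, the continuity of S' gives the tridiagonal system
  1·m_0 + 4·m_1 + 1·m_2 = 6(Δ_1 - Δ_0) = 60
  1·m_1 + 4·m_2 + 1·m_3 = 6(Δ_2 - Δ_1) = -6
  1·m_2 + 4·m_3 + 1·m_4 = 6(Δ_3 - Δ_2) = -90
Natural end conditions: m_0 = m_4 = 0.
Solving: m_0 = 0, m_1 = 417/28, m_2 = 3/7, m_3 = -633/28, m_4 = 0.

14.8929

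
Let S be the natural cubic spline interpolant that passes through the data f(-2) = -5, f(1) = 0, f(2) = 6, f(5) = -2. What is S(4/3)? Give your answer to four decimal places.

Put M_i = S'' at the i-th knot. Here h = (3, 1, 3) and Δ = (5/3, 6, -8/3), so the interior equations h_(i-1)·M_(i-1) + 2(h_(i-1)+h_i)·M_i + h_i·M_(i+1) = 6(Δ_i − Δ_(i-1)) read
  3·M_0 + 8·M_1 + 1·M_2 = 6(Δ_1 - Δ_0) = 26
  1·M_1 + 8·M_2 + 3·M_3 = 6(Δ_2 - Δ_1) = -52
Natural end conditions: M_0 = M_3 = 0.
Solving: M_0 = 0, M_1 = 260/63, M_2 = -442/63, M_3 = 0.
On [1, 2], S(x) = 0 + 365/63·(x - 1) + 130/63·(x - 1)² - 13/7·(x - 1)³.
With (x - 1) = 1/3: S(4/3) = 1186/567.

2.0917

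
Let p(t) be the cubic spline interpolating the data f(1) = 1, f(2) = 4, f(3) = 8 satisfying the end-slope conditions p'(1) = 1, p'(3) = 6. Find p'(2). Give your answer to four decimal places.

Let M_i = p''(x_i). Step sizes h_i = 1, 1; slopes of the chords Δ_i = (y_(i+1) - y_i)/h_i = 3, 4.
  1·M_0 + 4·M_1 + 1·M_2 = 6(Δ_1 - Δ_0) = 6
Clamped end conditions give two more equations: 2h_0·M_0 + h_0·M_1 = 6(Δ_0 - p'(1)) = 12 and h_1·M_1 + 2h_1·M_2 = 6(p'(3) - Δ_1) = 12.
Forward elimination and back-substitution give M_0 = 7, M_1 = -2, M_2 = 7.
On [2, 3], p'(t) = b_1 + 2c_1·(t - 2) + 3d_1·(t - 2)² with b_1 = Δ_1 - h_1(2M_1 + M_2)/6 = 7/2, c_1 = M_1/2 = -1, d_1 = (M_2 - M_1)/(6h_1) = 3/2. So p'(2) = 7/2.

3.5000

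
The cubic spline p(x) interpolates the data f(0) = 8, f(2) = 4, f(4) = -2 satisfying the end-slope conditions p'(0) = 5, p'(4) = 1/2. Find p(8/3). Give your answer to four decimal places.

Let M_i = p''(x_i). Step sizes h_i = 2, 2; slopes of the chords Δ_i = (y_(i+1) - y_i)/h_i = -2, -3.
  2·M_0 + 8·M_1 + 2·M_2 = 6(Δ_1 - Δ_0) = -6
Clamped end conditions give two more equations: 2h_0·M_0 + h_0·M_1 = 6(Δ_0 - p'(0)) = -42 and h_1·M_1 + 2h_1·M_2 = 6(p'(4) - Δ_1) = 21.
Hence M_0 = -87/8, M_1 = 3/4, M_2 = 39/8.
On [2, 4], p(x) = 4 - 41/8·(x - 2) + 3/8·(x - 2)² + 11/32·(x - 2)³.
With (x - 2) = 2/3: p(8/3) = 23/27.

0.8519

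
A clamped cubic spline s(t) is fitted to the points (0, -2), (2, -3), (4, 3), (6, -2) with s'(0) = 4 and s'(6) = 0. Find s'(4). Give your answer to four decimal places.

0.1667

Write M_i for s''(x_i). With h_i = 2, 2, 2 and divided differences Δ_i = -1/2, 3, -5/2, the continuity of s' gives the tridiagonal system
  2·M_0 + 8·M_1 + 2·M_2 = 6(Δ_1 - Δ_0) = 21
  2·M_1 + 8·M_2 + 2·M_3 = 6(Δ_2 - Δ_1) = -33
Clamped end conditions give two more equations: 2h_0·M_0 + h_0·M_1 = 6(Δ_0 - s'(0)) = -27 and h_2·M_2 + 2h_2·M_3 = 6(s'(6) - Δ_2) = 15.
Solving: M_0 = -31/3, M_1 = 43/6, M_2 = -47/6, M_3 = 23/3.
On [4, 6], s'(t) = b_2 + 2c_2·(t - 4) + 3d_2·(t - 4)² with b_2 = Δ_2 - h_2(2M_2 + M_3)/6 = 1/6, c_2 = M_2/2 = -47/12, d_2 = (M_3 - M_2)/(6h_2) = 31/24. So s'(4) = 1/6.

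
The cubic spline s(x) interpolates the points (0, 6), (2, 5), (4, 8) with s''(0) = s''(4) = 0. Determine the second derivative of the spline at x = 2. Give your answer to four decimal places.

With σ_i denoting the second derivative at x_i, h_i = 2, 2, and Δ_i = (y_(i+1) − y_i)/h_i = -1/2, 3/2:
  2·σ_0 + 8·σ_1 + 2·σ_2 = 6(Δ_1 - Δ_0) = 12
Natural end conditions: σ_0 = σ_2 = 0.
Forward elimination and back-substitution give σ_0 = 0, σ_1 = 3/2, σ_2 = 0.

1.5000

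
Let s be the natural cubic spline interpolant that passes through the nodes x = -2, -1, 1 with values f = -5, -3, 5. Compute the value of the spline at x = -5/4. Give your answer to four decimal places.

-3.6094

Let m_i = s''(x_i). Step sizes h_i = 1, 2; slopes of the chords Δ_i = (y_(i+1) - y_i)/h_i = 2, 4.
  1·m_0 + 6·m_1 + 2·m_2 = 6(Δ_1 - Δ_0) = 12
Natural end conditions: m_0 = m_2 = 0.
Hence m_0 = 0, m_1 = 2, m_2 = 0.
On [-2, -1], s(x) = -5 + 5/3·(x + 2) + 0·(x + 2)² + 1/3·(x + 2)³.
With (x + 2) = 3/4: s(-5/4) = -231/64.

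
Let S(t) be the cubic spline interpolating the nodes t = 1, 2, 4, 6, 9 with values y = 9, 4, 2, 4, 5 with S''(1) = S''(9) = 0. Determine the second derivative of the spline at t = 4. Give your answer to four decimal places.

0.6923

With σ_i denoting the second derivative at x_i, h_i = 1, 2, 2, 3, and Δ_i = (y_(i+1) − y_i)/h_i = -5, -1, 1, 1/3:
  1·σ_0 + 6·σ_1 + 2·σ_2 = 6(Δ_1 - Δ_0) = 24
  2·σ_1 + 8·σ_2 + 2·σ_3 = 6(Δ_2 - Δ_1) = 12
  2·σ_2 + 10·σ_3 + 3·σ_4 = 6(Δ_3 - Δ_2) = -4
Natural end conditions: σ_0 = σ_4 = 0.
Forward elimination and back-substitution give σ_0 = 0, σ_1 = 49/13, σ_2 = 9/13, σ_3 = -7/13, σ_4 = 0.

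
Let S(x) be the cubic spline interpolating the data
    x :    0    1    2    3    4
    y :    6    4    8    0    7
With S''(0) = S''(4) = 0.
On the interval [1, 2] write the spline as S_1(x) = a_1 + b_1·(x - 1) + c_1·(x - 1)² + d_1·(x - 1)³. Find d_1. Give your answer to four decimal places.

-7.6607

Let σ_i = S''(x_i). Step sizes h_i = 1, 1, 1, 1; slopes of the chords Δ_i = (y_(i+1) - y_i)/h_i = -2, 4, -8, 7.
  1·σ_0 + 4·σ_1 + 1·σ_2 = 6(Δ_1 - Δ_0) = 36
  1·σ_1 + 4·σ_2 + 1·σ_3 = 6(Δ_2 - Δ_1) = -72
  1·σ_2 + 4·σ_3 + 1·σ_4 = 6(Δ_3 - Δ_2) = 90
Natural end conditions: σ_0 = σ_4 = 0.
Forward elimination and back-substitution give σ_0 = 0, σ_1 = 459/28, σ_2 = -207/7, σ_3 = 837/28, σ_4 = 0.
On [1, 2], with S_1(x) = a_1 + b_1·(x - 1) + c_1·(x - 1)² + d_1·(x - 1)³: c_1 = σ_1/2 = 459/56, d_1 = (σ_2 - σ_1)/(6h_1) = -429/56, b_1 = Δ_1 - h_1(2σ_1 + σ_2)/6 = 97/28.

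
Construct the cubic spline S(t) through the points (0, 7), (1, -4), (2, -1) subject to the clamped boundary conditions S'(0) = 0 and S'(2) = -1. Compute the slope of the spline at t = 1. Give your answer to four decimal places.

-5.7500

Put M_i = S'' at the i-th knot. Here h = (1, 1) and Δ = (-11, 3), so the interior equations h_(i-1)·M_(i-1) + 2(h_(i-1)+h_i)·M_i + h_i·M_(i+1) = 6(Δ_i − Δ_(i-1)) read
  1·M_0 + 4·M_1 + 1·M_2 = 6(Δ_1 - Δ_0) = 84
Clamped end conditions give two more equations: 2h_0·M_0 + h_0·M_1 = 6(Δ_0 - S'(0)) = -66 and h_1·M_1 + 2h_1·M_2 = 6(S'(2) - Δ_1) = -24.
Forward elimination and back-substitution give M_0 = -109/2, M_1 = 43, M_2 = -67/2.
On [1, 2], S'(t) = b_1 + 2c_1·(t - 1) + 3d_1·(t - 1)² with b_1 = Δ_1 - h_1(2M_1 + M_2)/6 = -23/4, c_1 = M_1/2 = 43/2, d_1 = (M_2 - M_1)/(6h_1) = -51/4. So S'(1) = -23/4.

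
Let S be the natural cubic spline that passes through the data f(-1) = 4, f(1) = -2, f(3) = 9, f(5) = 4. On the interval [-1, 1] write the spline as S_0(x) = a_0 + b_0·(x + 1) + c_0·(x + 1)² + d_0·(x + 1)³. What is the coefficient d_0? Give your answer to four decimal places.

0.7000

With M_i denoting the second derivative at x_i, h_i = 2, 2, 2, and Δ_i = (y_(i+1) − y_i)/h_i = -3, 11/2, -5/2:
  2·M_0 + 8·M_1 + 2·M_2 = 6(Δ_1 - Δ_0) = 51
  2·M_1 + 8·M_2 + 2·M_3 = 6(Δ_2 - Δ_1) = -48
Natural end conditions: M_0 = M_3 = 0.
Forward elimination and back-substitution give M_0 = 0, M_1 = 42/5, M_2 = -81/10, M_3 = 0.
On [-1, 1], with S_0(x) = a_0 + b_0·(x + 1) + c_0·(x + 1)² + d_0·(x + 1)³: c_0 = M_0/2 = 0, d_0 = (M_1 - M_0)/(6h_0) = 7/10, b_0 = Δ_0 - h_0(2M_0 + M_1)/6 = -29/5.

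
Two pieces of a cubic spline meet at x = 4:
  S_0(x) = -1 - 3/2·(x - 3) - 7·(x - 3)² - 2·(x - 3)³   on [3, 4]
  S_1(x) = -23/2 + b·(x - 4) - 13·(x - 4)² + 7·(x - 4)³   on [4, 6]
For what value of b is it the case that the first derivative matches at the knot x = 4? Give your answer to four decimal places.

S_0'(x) = -3/2 - 14·(x - 3) - 6·(x - 3)², so S_0'(4) = -43/2. On the right, S_1'(4) = b, so b = -43/2.

-21.5000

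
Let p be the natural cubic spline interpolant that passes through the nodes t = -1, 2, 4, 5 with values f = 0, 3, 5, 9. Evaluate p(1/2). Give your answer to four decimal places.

1.8616

Write m_i for p''(x_i). With h_i = 3, 2, 1 and divided differences Δ_i = 1, 1, 4, the continuity of p' gives the tridiagonal system
  3·m_0 + 10·m_1 + 2·m_2 = 6(Δ_1 - Δ_0) = 0
  2·m_1 + 6·m_2 + 1·m_3 = 6(Δ_2 - Δ_1) = 18
Natural end conditions: m_0 = m_3 = 0.
Solving the tridiagonal system: m_0 = 0, m_1 = -9/14, m_2 = 45/14, m_3 = 0.
On [-1, 2], p(t) = 0 + 37/28·(t + 1) + 0·(t + 1)² - 1/28·(t + 1)³.
With (t + 1) = 3/2: p(1/2) = 417/224.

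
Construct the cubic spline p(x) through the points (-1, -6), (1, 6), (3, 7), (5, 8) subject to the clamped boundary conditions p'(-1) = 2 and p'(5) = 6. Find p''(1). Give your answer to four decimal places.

With σ_i denoting the second derivative at x_i, h_i = 2, 2, 2, and Δ_i = (y_(i+1) − y_i)/h_i = 6, 1/2, 1/2:
  2·σ_0 + 8·σ_1 + 2·σ_2 = 6(Δ_1 - Δ_0) = -33
  2·σ_1 + 8·σ_2 + 2·σ_3 = 6(Δ_2 - Δ_1) = 0
Clamped end conditions give two more equations: 2h_0·σ_0 + h_0·σ_1 = 6(Δ_0 - p'(-1)) = 24 and h_2·σ_2 + 2h_2·σ_3 = 6(p'(5) - Δ_2) = 33.
Solving: σ_0 = 137/15, σ_1 = -94/15, σ_2 = -17/30, σ_3 = 128/15.

-6.2667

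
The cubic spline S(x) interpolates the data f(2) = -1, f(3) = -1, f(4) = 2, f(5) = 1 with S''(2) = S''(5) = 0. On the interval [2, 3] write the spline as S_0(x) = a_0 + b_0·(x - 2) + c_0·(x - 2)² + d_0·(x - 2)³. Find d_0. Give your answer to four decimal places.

1.0667

Write σ_i for S''(x_i). With h_i = 1, 1, 1 and divided differences Δ_i = 0, 3, -1, the continuity of S' gives the tridiagonal system
  1·σ_0 + 4·σ_1 + 1·σ_2 = 6(Δ_1 - Δ_0) = 18
  1·σ_1 + 4·σ_2 + 1·σ_3 = 6(Δ_2 - Δ_1) = -24
Natural end conditions: σ_0 = σ_3 = 0.
Hence σ_0 = 0, σ_1 = 32/5, σ_2 = -38/5, σ_3 = 0.
On [2, 3], with S_0(x) = a_0 + b_0·(x - 2) + c_0·(x - 2)² + d_0·(x - 2)³: c_0 = σ_0/2 = 0, d_0 = (σ_1 - σ_0)/(6h_0) = 16/15, b_0 = Δ_0 - h_0(2σ_0 + σ_1)/6 = -16/15.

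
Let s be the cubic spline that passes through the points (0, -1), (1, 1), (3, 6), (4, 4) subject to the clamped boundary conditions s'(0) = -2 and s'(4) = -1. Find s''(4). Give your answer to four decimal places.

5.8000

Let m_i = s''(x_i). Step sizes h_i = 1, 2, 1; slopes of the chords Δ_i = (y_(i+1) - y_i)/h_i = 2, 5/2, -2.
  1·m_0 + 6·m_1 + 2·m_2 = 6(Δ_1 - Δ_0) = 3
  2·m_1 + 6·m_2 + 1·m_3 = 6(Δ_2 - Δ_1) = -27
Clamped end conditions give two more equations: 2h_0·m_0 + h_0·m_1 = 6(Δ_0 - s'(0)) = 24 and h_2·m_2 + 2h_2·m_3 = 6(s'(4) - Δ_2) = 6.
Solving: m_0 = 59/5, m_1 = 2/5, m_2 = -28/5, m_3 = 29/5.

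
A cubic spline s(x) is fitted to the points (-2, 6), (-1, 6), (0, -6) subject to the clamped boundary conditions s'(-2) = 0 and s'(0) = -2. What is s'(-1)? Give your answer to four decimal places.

Write M_i for s''(x_i). With h_i = 1, 1 and divided differences Δ_i = 0, -12, the continuity of s' gives the tridiagonal system
  1·M_0 + 4·M_1 + 1·M_2 = 6(Δ_1 - Δ_0) = -72
Clamped end conditions give two more equations: 2h_0·M_0 + h_0·M_1 = 6(Δ_0 - s'(-2)) = 0 and h_1·M_1 + 2h_1·M_2 = 6(s'(0) - Δ_1) = 60.
Solving: M_0 = 17, M_1 = -34, M_2 = 47.
On [-1, 0], s'(x) = b_1 + 2c_1·(x + 1) + 3d_1·(x + 1)² with b_1 = Δ_1 - h_1(2M_1 + M_2)/6 = -17/2, c_1 = M_1/2 = -17, d_1 = (M_2 - M_1)/(6h_1) = 27/2. So s'(-1) = -17/2.

-8.5000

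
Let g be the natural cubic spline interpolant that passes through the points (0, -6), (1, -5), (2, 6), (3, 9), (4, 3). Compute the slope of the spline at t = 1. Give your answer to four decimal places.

7.1786

With M_i denoting the second derivative at x_i, h_i = 1, 1, 1, 1, and Δ_i = (y_(i+1) − y_i)/h_i = 1, 11, 3, -6:
  1·M_0 + 4·M_1 + 1·M_2 = 6(Δ_1 - Δ_0) = 60
  1·M_1 + 4·M_2 + 1·M_3 = 6(Δ_2 - Δ_1) = -48
  1·M_2 + 4·M_3 + 1·M_4 = 6(Δ_3 - Δ_2) = -54
Natural end conditions: M_0 = M_4 = 0.
Forward elimination and back-substitution give M_0 = 0, M_1 = 519/28, M_2 = -99/7, M_3 = -279/28, M_4 = 0.
On [1, 2], g'(t) = b_1 + 2c_1·(t - 1) + 3d_1·(t - 1)² with b_1 = Δ_1 - h_1(2M_1 + M_2)/6 = 201/28, c_1 = M_1/2 = 519/56, d_1 = (M_2 - M_1)/(6h_1) = -305/56. So g'(1) = 201/28.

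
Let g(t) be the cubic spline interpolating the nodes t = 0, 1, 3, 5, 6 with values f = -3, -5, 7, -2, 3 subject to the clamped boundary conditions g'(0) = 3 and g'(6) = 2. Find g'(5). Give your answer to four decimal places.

With M_i denoting the second derivative at x_i, h_i = 1, 2, 2, 1, and Δ_i = (y_(i+1) − y_i)/h_i = -2, 6, -9/2, 5:
  1·M_0 + 6·M_1 + 2·M_2 = 6(Δ_1 - Δ_0) = 48
  2·M_1 + 8·M_2 + 2·M_3 = 6(Δ_2 - Δ_1) = -63
  2·M_2 + 6·M_3 + 1·M_4 = 6(Δ_3 - Δ_2) = 57
Clamped end conditions give two more equations: 2h_0·M_0 + h_0·M_1 = 6(Δ_0 - g'(0)) = -30 and h_3·M_3 + 2h_3·M_4 = 6(g'(6) - Δ_3) = -18.
Solving: M_0 = -3139/132, M_1 = 1159/66, M_2 = -403/24, M_3 = 1195/66, M_4 = -2383/132.
On [5, 6], g'(t) = b_3 + 2c_3·(t - 5) + 3d_3·(t - 5)² with b_3 = Δ_3 - h_3(2M_3 + M_4)/6 = 521/264, c_3 = M_3/2 = 1195/132, d_3 = (M_4 - M_3)/(6h_3) = -1591/264. So g'(5) = 521/264.

1.9735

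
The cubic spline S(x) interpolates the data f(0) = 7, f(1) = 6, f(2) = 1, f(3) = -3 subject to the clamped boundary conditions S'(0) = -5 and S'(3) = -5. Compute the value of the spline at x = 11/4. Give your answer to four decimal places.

-1.9063

Put M_i = S'' at the i-th knot. Here h = (1, 1, 1) and Δ = (-1, -5, -4), so the interior equations h_(i-1)·M_(i-1) + 2(h_(i-1)+h_i)·M_i + h_i·M_(i+1) = 6(Δ_i − Δ_(i-1)) read
  1·M_0 + 4·M_1 + 1·M_2 = 6(Δ_1 - Δ_0) = -24
  1·M_1 + 4·M_2 + 1·M_3 = 6(Δ_2 - Δ_1) = 6
Clamped end conditions give two more equations: 2h_0·M_0 + h_0·M_1 = 6(Δ_0 - S'(0)) = 24 and h_2·M_2 + 2h_2·M_3 = 6(S'(3) - Δ_2) = -6.
Solving the tridiagonal system: M_0 = 18, M_1 = -12, M_2 = 6, M_3 = -6.
On [2, 3], S(x) = 1 - 5·(x - 2) + 3·(x - 2)² - 2·(x - 2)³.
With (x - 2) = 3/4: S(11/4) = -61/32.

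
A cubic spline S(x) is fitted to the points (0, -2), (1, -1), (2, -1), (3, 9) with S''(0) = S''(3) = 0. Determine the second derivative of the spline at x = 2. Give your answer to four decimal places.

Let m_i = S''(x_i). Step sizes h_i = 1, 1, 1; slopes of the chords Δ_i = (y_(i+1) - y_i)/h_i = 1, 0, 10.
  1·m_0 + 4·m_1 + 1·m_2 = 6(Δ_1 - Δ_0) = -6
  1·m_1 + 4·m_2 + 1·m_3 = 6(Δ_2 - Δ_1) = 60
Natural end conditions: m_0 = m_3 = 0.
Hence m_0 = 0, m_1 = -28/5, m_2 = 82/5, m_3 = 0.

16.4000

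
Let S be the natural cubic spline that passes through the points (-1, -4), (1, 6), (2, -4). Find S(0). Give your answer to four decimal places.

4.7500

Let M_i = S''(x_i). Step sizes h_i = 2, 1; slopes of the chords Δ_i = (y_(i+1) - y_i)/h_i = 5, -10.
  2·M_0 + 6·M_1 + 1·M_2 = 6(Δ_1 - Δ_0) = -90
Natural end conditions: M_0 = M_2 = 0.
Solving: M_0 = 0, M_1 = -15, M_2 = 0.
On [-1, 1], S(x) = -4 + 10·(x + 1) + 0·(x + 1)² - 5/4·(x + 1)³.
With (x + 1) = 1: S(0) = 19/4.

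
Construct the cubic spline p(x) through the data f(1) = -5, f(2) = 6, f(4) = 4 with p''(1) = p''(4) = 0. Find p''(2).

-12

Put σ_i = p'' at the i-th knot. Here h = (1, 2) and Δ = (11, -1), so the interior equations h_(i-1)·σ_(i-1) + 2(h_(i-1)+h_i)·σ_i + h_i·σ_(i+1) = 6(Δ_i − Δ_(i-1)) read
  1·σ_0 + 6·σ_1 + 2·σ_2 = 6(Δ_1 - Δ_0) = -72
Natural end conditions: σ_0 = σ_2 = 0.
Forward elimination and back-substitution give σ_0 = 0, σ_1 = -12, σ_2 = 0.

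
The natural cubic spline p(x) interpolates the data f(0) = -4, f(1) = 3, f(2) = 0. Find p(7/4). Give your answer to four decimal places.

1.3359

Let σ_i = p''(x_i). Step sizes h_i = 1, 1; slopes of the chords Δ_i = (y_(i+1) - y_i)/h_i = 7, -3.
  1·σ_0 + 4·σ_1 + 1·σ_2 = 6(Δ_1 - Δ_0) = -60
Natural end conditions: σ_0 = σ_2 = 0.
Solving the tridiagonal system: σ_0 = 0, σ_1 = -15, σ_2 = 0.
On [1, 2], p(x) = 3 + 2·(x - 1) - 15/2·(x - 1)² + 5/2·(x - 1)³.
With (x - 1) = 3/4: p(7/4) = 171/128.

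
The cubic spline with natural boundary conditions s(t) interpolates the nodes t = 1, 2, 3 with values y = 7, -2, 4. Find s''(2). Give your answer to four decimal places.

22.5000

Write m_i for s''(x_i). With h_i = 1, 1 and divided differences Δ_i = -9, 6, the continuity of s' gives the tridiagonal system
  1·m_0 + 4·m_1 + 1·m_2 = 6(Δ_1 - Δ_0) = 90
Natural end conditions: m_0 = m_2 = 0.
Hence m_0 = 0, m_1 = 45/2, m_2 = 0.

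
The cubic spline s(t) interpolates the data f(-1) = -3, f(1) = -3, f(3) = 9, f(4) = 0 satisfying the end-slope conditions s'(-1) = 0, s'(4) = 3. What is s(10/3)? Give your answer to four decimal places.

5.2464

Put M_i = s'' at the i-th knot. Here h = (2, 2, 1) and Δ = (0, 6, -9), so the interior equations h_(i-1)·M_(i-1) + 2(h_(i-1)+h_i)·M_i + h_i·M_(i+1) = 6(Δ_i − Δ_(i-1)) read
  2·M_0 + 8·M_1 + 2·M_2 = 6(Δ_1 - Δ_0) = 36
  2·M_1 + 6·M_2 + 1·M_3 = 6(Δ_2 - Δ_1) = -90
Clamped end conditions give two more equations: 2h_0·M_0 + h_0·M_1 = 6(Δ_0 - s'(-1)) = 0 and h_2·M_2 + 2h_2·M_3 = 6(s'(4) - Δ_2) = 72.
Hence M_0 = -150/23, M_1 = 300/23, M_2 = -636/23, M_3 = 1146/23.
On [3, 4], s(t) = 9 - 186/23·(t - 3) - 318/23·(t - 3)² + 297/23·(t - 3)³.
With (t - 3) = 1/3: s(10/3) = 362/69.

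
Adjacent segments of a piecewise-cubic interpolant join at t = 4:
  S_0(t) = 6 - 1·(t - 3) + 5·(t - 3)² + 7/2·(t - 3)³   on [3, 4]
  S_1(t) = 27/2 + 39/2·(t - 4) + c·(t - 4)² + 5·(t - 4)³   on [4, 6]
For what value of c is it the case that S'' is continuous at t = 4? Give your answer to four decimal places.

S_0''(t) = 10 + 21·(t - 3), so S_0''(4) = 31. On the right, S_1''(4) = 2c, so c = 31/2.

15.5000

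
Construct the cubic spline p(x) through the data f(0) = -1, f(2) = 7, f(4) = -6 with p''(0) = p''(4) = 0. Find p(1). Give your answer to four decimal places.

Let σ_i = p''(x_i). Step sizes h_i = 2, 2; slopes of the chords Δ_i = (y_(i+1) - y_i)/h_i = 4, -13/2.
  2·σ_0 + 8·σ_1 + 2·σ_2 = 6(Δ_1 - Δ_0) = -63
Natural end conditions: σ_0 = σ_2 = 0.
Forward elimination and back-substitution give σ_0 = 0, σ_1 = -63/8, σ_2 = 0.
On [0, 2], p(x) = -1 + 53/8·x + 0·x² - 21/32·x³.
With x = 1: p(1) = 159/32.

4.9688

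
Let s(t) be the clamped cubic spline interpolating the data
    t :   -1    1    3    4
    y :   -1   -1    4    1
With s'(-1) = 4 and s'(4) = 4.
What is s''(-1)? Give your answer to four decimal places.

-9.7174

Let σ_i = s''(x_i). Step sizes h_i = 2, 2, 1; slopes of the chords Δ_i = (y_(i+1) - y_i)/h_i = 0, 5/2, -3.
  2·σ_0 + 8·σ_1 + 2·σ_2 = 6(Δ_1 - Δ_0) = 15
  2·σ_1 + 6·σ_2 + 1·σ_3 = 6(Δ_2 - Δ_1) = -33
Clamped end conditions give two more equations: 2h_0·σ_0 + h_0·σ_1 = 6(Δ_0 - s'(-1)) = -24 and h_2·σ_2 + 2h_2·σ_3 = 6(s'(4) - Δ_2) = 42.
Solving: σ_0 = -447/46, σ_1 = 171/23, σ_2 = -288/23, σ_3 = 627/23.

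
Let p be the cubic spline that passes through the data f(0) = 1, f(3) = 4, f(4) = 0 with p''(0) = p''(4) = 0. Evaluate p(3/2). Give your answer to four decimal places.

With m_i denoting the second derivative at x_i, h_i = 3, 1, and Δ_i = (y_(i+1) − y_i)/h_i = 1, -4:
  3·m_0 + 8·m_1 + 1·m_2 = 6(Δ_1 - Δ_0) = -30
Natural end conditions: m_0 = m_2 = 0.
Solving: m_0 = 0, m_1 = -15/4, m_2 = 0.
On [0, 3], p(x) = 1 + 23/8·x + 0·x² - 5/24·x³.
With x = 3/2: p(3/2) = 295/64.

4.6094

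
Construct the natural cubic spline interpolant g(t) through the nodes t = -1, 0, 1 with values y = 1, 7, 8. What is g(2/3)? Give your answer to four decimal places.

8.0370

Let σ_i = g''(x_i). Step sizes h_i = 1, 1; slopes of the chords Δ_i = (y_(i+1) - y_i)/h_i = 6, 1.
  1·σ_0 + 4·σ_1 + 1·σ_2 = 6(Δ_1 - Δ_0) = -30
Natural end conditions: σ_0 = σ_2 = 0.
Forward elimination and back-substitution give σ_0 = 0, σ_1 = -15/2, σ_2 = 0.
On [0, 1], g(t) = 7 + 7/2·t - 15/4·t² + 5/4·t³.
With t = 2/3: g(2/3) = 217/27.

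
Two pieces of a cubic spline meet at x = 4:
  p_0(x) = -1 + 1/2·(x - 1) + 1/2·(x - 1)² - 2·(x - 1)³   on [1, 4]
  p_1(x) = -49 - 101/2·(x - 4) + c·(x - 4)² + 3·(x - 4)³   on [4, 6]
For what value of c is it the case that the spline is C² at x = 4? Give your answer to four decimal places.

p_0''(x) = 1 - 12·(x - 1), so p_0''(4) = -35. On the right, p_1''(4) = 2c, so c = -35/2.

-17.5000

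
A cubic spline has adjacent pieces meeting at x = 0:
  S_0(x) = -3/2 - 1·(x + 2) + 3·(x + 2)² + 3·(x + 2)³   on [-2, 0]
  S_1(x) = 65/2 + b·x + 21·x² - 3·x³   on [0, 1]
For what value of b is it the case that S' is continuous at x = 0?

47

S_0'(x) = -1 + 6·(x + 2) + 9·(x + 2)², so S_0'(0) = 47. On the right, S_1'(0) = b, so b = 47.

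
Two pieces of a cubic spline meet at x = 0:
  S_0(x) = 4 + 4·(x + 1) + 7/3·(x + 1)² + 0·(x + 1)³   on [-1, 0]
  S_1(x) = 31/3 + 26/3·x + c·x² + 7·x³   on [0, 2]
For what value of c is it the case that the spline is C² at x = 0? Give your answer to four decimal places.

S_0''(x) = 14/3 + 0·(x + 1), so S_0''(0) = 14/3. On the right, S_1''(0) = 2c, so c = 7/3.

2.3333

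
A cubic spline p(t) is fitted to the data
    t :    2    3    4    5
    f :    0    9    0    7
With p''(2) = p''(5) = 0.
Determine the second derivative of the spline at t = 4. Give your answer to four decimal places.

With σ_i denoting the second derivative at x_i, h_i = 1, 1, 1, and Δ_i = (y_(i+1) − y_i)/h_i = 9, -9, 7:
  1·σ_0 + 4·σ_1 + 1·σ_2 = 6(Δ_1 - Δ_0) = -108
  1·σ_1 + 4·σ_2 + 1·σ_3 = 6(Δ_2 - Δ_1) = 96
Natural end conditions: σ_0 = σ_3 = 0.
Solving the tridiagonal system: σ_0 = 0, σ_1 = -176/5, σ_2 = 164/5, σ_3 = 0.

32.8000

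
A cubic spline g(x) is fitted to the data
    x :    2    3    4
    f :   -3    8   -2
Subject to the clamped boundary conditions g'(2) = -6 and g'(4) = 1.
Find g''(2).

86

Put M_i = g'' at the i-th knot. Here h = (1, 1) and Δ = (11, -10), so the interior equations h_(i-1)·M_(i-1) + 2(h_(i-1)+h_i)·M_i + h_i·M_(i+1) = 6(Δ_i − Δ_(i-1)) read
  1·M_0 + 4·M_1 + 1·M_2 = 6(Δ_1 - Δ_0) = -126
Clamped end conditions give two more equations: 2h_0·M_0 + h_0·M_1 = 6(Δ_0 - g'(2)) = 102 and h_1·M_1 + 2h_1·M_2 = 6(g'(4) - Δ_1) = 66.
Forward elimination and back-substitution give M_0 = 86, M_1 = -70, M_2 = 68.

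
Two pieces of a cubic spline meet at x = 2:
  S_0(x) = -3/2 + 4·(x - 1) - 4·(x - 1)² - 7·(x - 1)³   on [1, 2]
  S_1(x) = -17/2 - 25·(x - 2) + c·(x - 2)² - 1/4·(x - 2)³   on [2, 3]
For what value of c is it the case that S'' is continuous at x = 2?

S_0''(x) = -8 - 42·(x - 1), so S_0''(2) = -50. On the right, S_1''(2) = 2c, so c = -25.

-25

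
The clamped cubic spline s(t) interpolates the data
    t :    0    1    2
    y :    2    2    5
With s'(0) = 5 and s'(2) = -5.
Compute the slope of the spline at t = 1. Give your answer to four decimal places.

2.2500

Put M_i = s'' at the i-th knot. Here h = (1, 1) and Δ = (0, 3), so the interior equations h_(i-1)·M_(i-1) + 2(h_(i-1)+h_i)·M_i + h_i·M_(i+1) = 6(Δ_i − Δ_(i-1)) read
  1·M_0 + 4·M_1 + 1·M_2 = 6(Δ_1 - Δ_0) = 18
Clamped end conditions give two more equations: 2h_0·M_0 + h_0·M_1 = 6(Δ_0 - s'(0)) = -30 and h_1·M_1 + 2h_1·M_2 = 6(s'(2) - Δ_1) = -48.
Solving the tridiagonal system: M_0 = -49/2, M_1 = 19, M_2 = -67/2.
On [1, 2], s'(t) = b_1 + 2c_1·(t - 1) + 3d_1·(t - 1)² with b_1 = Δ_1 - h_1(2M_1 + M_2)/6 = 9/4, c_1 = M_1/2 = 19/2, d_1 = (M_2 - M_1)/(6h_1) = -35/4. So s'(1) = 9/4.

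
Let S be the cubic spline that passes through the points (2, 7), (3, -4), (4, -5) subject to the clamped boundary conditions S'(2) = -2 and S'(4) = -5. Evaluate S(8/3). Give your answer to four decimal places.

Write σ_i for S''(x_i). With h_i = 1, 1 and divided differences Δ_i = -11, -1, the continuity of S' gives the tridiagonal system
  1·σ_0 + 4·σ_1 + 1·σ_2 = 6(Δ_1 - Δ_0) = 60
Clamped end conditions give two more equations: 2h_0·σ_0 + h_0·σ_1 = 6(Δ_0 - S'(2)) = -54 and h_1·σ_1 + 2h_1·σ_2 = 6(S'(4) - Δ_1) = -24.
Forward elimination and back-substitution give σ_0 = -87/2, σ_1 = 33, σ_2 = -57/2.
On [2, 3], S(x) = 7 - 2·(x - 2) - 87/4·(x - 2)² + 51/4·(x - 2)³.
With (x - 2) = 2/3: S(8/3) = -2/9.

-0.2222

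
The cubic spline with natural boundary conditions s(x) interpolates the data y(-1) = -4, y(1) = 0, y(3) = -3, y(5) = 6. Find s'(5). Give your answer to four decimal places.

With σ_i denoting the second derivative at x_i, h_i = 2, 2, 2, and Δ_i = (y_(i+1) − y_i)/h_i = 2, -3/2, 9/2:
  2·σ_0 + 8·σ_1 + 2·σ_2 = 6(Δ_1 - Δ_0) = -21
  2·σ_1 + 8·σ_2 + 2·σ_3 = 6(Δ_2 - Δ_1) = 36
Natural end conditions: σ_0 = σ_3 = 0.
Solving: σ_0 = 0, σ_1 = -4, σ_2 = 11/2, σ_3 = 0.
On [3, 5], s'(x) = b_2 + 2c_2·(x - 3) + 3d_2·(x - 3)² with b_2 = Δ_2 - h_2(2σ_2 + σ_3)/6 = 5/6, c_2 = σ_2/2 = 11/4, d_2 = (σ_3 - σ_2)/(6h_2) = -11/24. So s'(5) = 19/3.

6.3333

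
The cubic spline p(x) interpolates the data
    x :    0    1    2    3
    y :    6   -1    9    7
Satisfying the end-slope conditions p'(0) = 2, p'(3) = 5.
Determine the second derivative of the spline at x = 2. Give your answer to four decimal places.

-40.4000

With σ_i denoting the second derivative at x_i, h_i = 1, 1, 1, and Δ_i = (y_(i+1) − y_i)/h_i = -7, 10, -2:
  1·σ_0 + 4·σ_1 + 1·σ_2 = 6(Δ_1 - Δ_0) = 102
  1·σ_1 + 4·σ_2 + 1·σ_3 = 6(Δ_2 - Δ_1) = -72
Clamped end conditions give two more equations: 2h_0·σ_0 + h_0·σ_1 = 6(Δ_0 - p'(0)) = -54 and h_2·σ_2 + 2h_2·σ_3 = 6(p'(3) - Δ_2) = 42.
Hence σ_0 = -256/5, σ_1 = 242/5, σ_2 = -202/5, σ_3 = 206/5.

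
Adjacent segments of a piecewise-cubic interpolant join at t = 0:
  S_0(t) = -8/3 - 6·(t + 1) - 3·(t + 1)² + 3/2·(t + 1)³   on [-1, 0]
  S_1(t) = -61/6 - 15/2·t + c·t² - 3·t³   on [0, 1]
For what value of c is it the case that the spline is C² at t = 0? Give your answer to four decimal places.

S_0''(t) = -6 + 9·(t + 1), so S_0''(0) = 3. On the right, S_1''(0) = 2c, so c = 3/2.

1.5000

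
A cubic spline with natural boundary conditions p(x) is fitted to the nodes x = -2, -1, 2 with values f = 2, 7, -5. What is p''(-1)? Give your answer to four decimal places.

Put σ_i = p'' at the i-th knot. Here h = (1, 3) and Δ = (5, -4), so the interior equations h_(i-1)·σ_(i-1) + 2(h_(i-1)+h_i)·σ_i + h_i·σ_(i+1) = 6(Δ_i − Δ_(i-1)) read
  1·σ_0 + 8·σ_1 + 3·σ_2 = 6(Δ_1 - Δ_0) = -54
Natural end conditions: σ_0 = σ_2 = 0.
Solving the tridiagonal system: σ_0 = 0, σ_1 = -27/4, σ_2 = 0.

-6.7500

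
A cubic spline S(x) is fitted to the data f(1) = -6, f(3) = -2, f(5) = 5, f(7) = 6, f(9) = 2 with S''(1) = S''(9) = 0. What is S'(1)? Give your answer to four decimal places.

Write M_i for S''(x_i). With h_i = 2, 2, 2, 2 and divided differences Δ_i = 2, 7/2, 1/2, -2, the continuity of S' gives the tridiagonal system
  2·M_0 + 8·M_1 + 2·M_2 = 6(Δ_1 - Δ_0) = 9
  2·M_1 + 8·M_2 + 2·M_3 = 6(Δ_2 - Δ_1) = -18
  2·M_2 + 8·M_3 + 2·M_4 = 6(Δ_3 - Δ_2) = -15
Natural end conditions: M_0 = M_4 = 0.
Solving: M_0 = 0, M_1 = 12/7, M_2 = -33/14, M_3 = -9/7, M_4 = 0.
On [1, 3], S'(x) = b_0 + 2c_0·(x - 1) + 3d_0·(x - 1)² with b_0 = Δ_0 - h_0(2M_0 + M_1)/6 = 10/7, c_0 = M_0/2 = 0, d_0 = (M_1 - M_0)/(6h_0) = 1/7. So S'(1) = 10/7.

1.4286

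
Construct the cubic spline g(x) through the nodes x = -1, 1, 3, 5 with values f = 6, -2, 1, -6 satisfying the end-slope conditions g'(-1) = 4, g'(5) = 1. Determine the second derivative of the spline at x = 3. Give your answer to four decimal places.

Write M_i for g''(x_i). With h_i = 2, 2, 2 and divided differences Δ_i = -4, 3/2, -7/2, the continuity of g' gives the tridiagonal system
  2·M_0 + 8·M_1 + 2·M_2 = 6(Δ_1 - Δ_0) = 33
  2·M_1 + 8·M_2 + 2·M_3 = 6(Δ_2 - Δ_1) = -30
Clamped end conditions give two more equations: 2h_0·M_0 + h_0·M_1 = 6(Δ_0 - g'(-1)) = -48 and h_2·M_2 + 2h_2·M_3 = 6(g'(5) - Δ_2) = 27.
Hence M_0 = -87/5, M_1 = 54/5, M_2 = -93/10, M_3 = 57/5.

-9.3000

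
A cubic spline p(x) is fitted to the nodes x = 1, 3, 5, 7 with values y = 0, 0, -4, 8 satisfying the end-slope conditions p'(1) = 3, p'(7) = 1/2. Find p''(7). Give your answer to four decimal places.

-13.3333

Let M_i = p''(x_i). Step sizes h_i = 2, 2, 2; slopes of the chords Δ_i = (y_(i+1) - y_i)/h_i = 0, -2, 6.
  2·M_0 + 8·M_1 + 2·M_2 = 6(Δ_1 - Δ_0) = -12
  2·M_1 + 8·M_2 + 2·M_3 = 6(Δ_2 - Δ_1) = 48
Clamped end conditions give two more equations: 2h_0·M_0 + h_0·M_1 = 6(Δ_0 - p'(1)) = -18 and h_2·M_2 + 2h_2·M_3 = 6(p'(7) - Δ_2) = -33.
Forward elimination and back-substitution give M_0 = -17/6, M_1 = -10/3, M_2 = 61/6, M_3 = -40/3.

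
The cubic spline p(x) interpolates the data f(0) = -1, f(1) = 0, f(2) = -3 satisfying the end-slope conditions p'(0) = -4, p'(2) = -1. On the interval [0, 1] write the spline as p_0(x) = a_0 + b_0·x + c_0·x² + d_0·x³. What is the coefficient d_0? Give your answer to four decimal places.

With m_i denoting the second derivative at x_i, h_i = 1, 1, and Δ_i = (y_(i+1) − y_i)/h_i = 1, -3:
  1·m_0 + 4·m_1 + 1·m_2 = 6(Δ_1 - Δ_0) = -24
Clamped end conditions give two more equations: 2h_0·m_0 + h_0·m_1 = 6(Δ_0 - p'(0)) = 30 and h_1·m_1 + 2h_1·m_2 = 6(p'(2) - Δ_1) = 12.
Solving the tridiagonal system: m_0 = 45/2, m_1 = -15, m_2 = 27/2.
On [0, 1], with p_0(x) = a_0 + b_0·x + c_0·x² + d_0·x³: c_0 = m_0/2 = 45/4, d_0 = (m_1 - m_0)/(6h_0) = -25/4, b_0 = Δ_0 - h_0(2m_0 + m_1)/6 = -4.

-6.2500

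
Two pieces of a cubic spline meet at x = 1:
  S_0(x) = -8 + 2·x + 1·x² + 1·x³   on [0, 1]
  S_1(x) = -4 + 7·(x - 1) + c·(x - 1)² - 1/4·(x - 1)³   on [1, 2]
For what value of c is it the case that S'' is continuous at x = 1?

S_0''(x) = 2 + 6·x, so S_0''(1) = 8. On the right, S_1''(1) = 2c, so c = 4.

4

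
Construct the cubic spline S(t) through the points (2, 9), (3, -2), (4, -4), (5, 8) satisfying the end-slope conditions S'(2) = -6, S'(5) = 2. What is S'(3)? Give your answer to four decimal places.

-10.6667

Let M_i = S''(x_i). Step sizes h_i = 1, 1, 1; slopes of the chords Δ_i = (y_(i+1) - y_i)/h_i = -11, -2, 12.
  1·M_0 + 4·M_1 + 1·M_2 = 6(Δ_1 - Δ_0) = 54
  1·M_1 + 4·M_2 + 1·M_3 = 6(Δ_2 - Δ_1) = 84
Clamped end conditions give two more equations: 2h_0·M_0 + h_0·M_1 = 6(Δ_0 - S'(2)) = -30 and h_2·M_2 + 2h_2·M_3 = 6(S'(5) - Δ_2) = -60.
Forward elimination and back-substitution give M_0 = -62/3, M_1 = 34/3, M_2 = 88/3, M_3 = -134/3.
On [3, 4], S'(t) = b_1 + 2c_1·(t - 3) + 3d_1·(t - 3)² with b_1 = Δ_1 - h_1(2M_1 + M_2)/6 = -32/3, c_1 = M_1/2 = 17/3, d_1 = (M_2 - M_1)/(6h_1) = 3. So S'(3) = -32/3.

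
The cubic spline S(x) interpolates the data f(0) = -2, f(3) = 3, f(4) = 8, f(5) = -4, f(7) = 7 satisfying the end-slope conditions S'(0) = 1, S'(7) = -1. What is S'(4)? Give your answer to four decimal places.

-5.4810

With M_i denoting the second derivative at x_i, h_i = 3, 1, 1, 2, and Δ_i = (y_(i+1) − y_i)/h_i = 5/3, 5, -12, 11/2:
  3·M_0 + 8·M_1 + 1·M_2 = 6(Δ_1 - Δ_0) = 20
  1·M_1 + 4·M_2 + 1·M_3 = 6(Δ_2 - Δ_1) = -102
  1·M_2 + 6·M_3 + 2·M_4 = 6(Δ_3 - Δ_2) = 105
Clamped end conditions give two more equations: 2h_0·M_0 + h_0·M_1 = 6(Δ_0 - S'(0)) = 4 and h_3·M_3 + 2h_3·M_4 = 6(S'(7) - Δ_3) = -39.
Solving the tridiagonal system: M_0 = -1637/474, M_1 = 651/79, M_2 = -5619/158, M_3 = 2529/79, M_4 = -8139/316.
On [4, 5], S'(x) = b_2 + 2c_2·(x - 4) + 3d_2·(x - 4)² with b_2 = Δ_2 - h_2(2M_2 + M_3)/6 = -433/79, c_2 = M_2/2 = -5619/316, d_2 = (M_3 - M_2)/(6h_2) = 3559/316. So S'(4) = -433/79.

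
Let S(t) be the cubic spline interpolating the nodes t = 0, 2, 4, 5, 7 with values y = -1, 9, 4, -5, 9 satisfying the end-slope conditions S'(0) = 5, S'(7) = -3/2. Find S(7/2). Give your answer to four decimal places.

7.9342

Write M_i for S''(x_i). With h_i = 2, 2, 1, 2 and divided differences Δ_i = 5, -5/2, -9, 7, the continuity of S' gives the tridiagonal system
  2·M_0 + 8·M_1 + 2·M_2 = 6(Δ_1 - Δ_0) = -45
  2·M_1 + 6·M_2 + 1·M_3 = 6(Δ_2 - Δ_1) = -39
  1·M_2 + 6·M_3 + 2·M_4 = 6(Δ_3 - Δ_2) = 96
Clamped end conditions give two more equations: 2h_0·M_0 + h_0·M_1 = 6(Δ_0 - S'(0)) = 0 and h_3·M_3 + 2h_3·M_4 = 6(S'(7) - Δ_3) = -51.
Solving: M_0 = 112/61, M_1 = -224/61, M_2 = -1177/122, M_3 = 1600/61, M_4 = -6311/244.
On [2, 4], S(t) = 9 + 193/61·(t - 2) - 112/61·(t - 2)² - 243/488·(t - 2)³.
With (t - 2) = 3/2: S(7/2) = 30975/3904.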